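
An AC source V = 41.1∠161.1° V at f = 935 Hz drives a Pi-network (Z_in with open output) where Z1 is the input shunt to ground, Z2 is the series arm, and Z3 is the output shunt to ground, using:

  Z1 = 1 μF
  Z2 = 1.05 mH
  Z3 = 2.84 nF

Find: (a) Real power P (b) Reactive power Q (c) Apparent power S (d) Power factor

Step 1 — Angular frequency: ω = 2π·f = 2π·935 = 5875 rad/s.
Step 2 — Component impedances:
  Z1: Z = 1/(jωC) = -j/(ω·C) = 0 - j170.2 Ω
  Z2: Z = jωL = j·5875·0.00105 = 0 + j6.169 Ω
  Z3: Z = 1/(jωC) = -j/(ω·C) = 0 - j5.994e+04 Ω
Step 3 — With open output, the series arm Z2 and the output shunt Z3 appear in series to ground: Z2 + Z3 = 0 - j5.993e+04 Ω.
Step 4 — Parallel with input shunt Z1: Z_in = Z1 || (Z2 + Z3) = 0 - j169.7 Ω = 169.7∠-90.0° Ω.
Step 5 — Source phasor: V = 41.1∠161.1° V = -38.88 + j13.31 V.
Step 6 — Current: I = V / Z = -0.07843 - j0.2291 A = 0.2421∠-108.9° A.
Step 7 — Complex power: S = V·I* = 0 - j9.952 VA.
Step 8 — Real power: P = Re(S) = 0 W.
Step 9 — Reactive power: Q = Im(S) = -9.952 VAR.
Step 10 — Apparent power: |S| = 9.952 VA.
Step 11 — Power factor: PF = P/|S| = 0 (leading).

(a) P = 0 W  (b) Q = -9.952 VAR  (c) S = 9.952 VA  (d) PF = 0 (leading)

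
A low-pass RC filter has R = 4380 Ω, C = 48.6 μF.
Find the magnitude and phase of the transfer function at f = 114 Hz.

Step 1 — Angular frequency: ω = 2π·114 = 716.3 rad/s.
Step 2 — Transfer function: H(jω) = 1/(1 + jωRC).
Step 3 — Denominator: 1 + jωRC = 1 + j·716.3·4380·4.86e-05 = 1 + j152.5.
Step 4 — H = 4.301e-05 - j0.006558.
Step 5 — Magnitude: |H| = 0.006558 (-43.7 dB); phase: φ = -89.6°.

|H| = 0.006558 (-43.7 dB), φ = -89.6°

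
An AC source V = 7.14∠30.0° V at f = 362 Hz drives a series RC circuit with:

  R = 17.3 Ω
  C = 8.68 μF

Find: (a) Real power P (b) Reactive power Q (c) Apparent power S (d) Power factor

Step 1 — Angular frequency: ω = 2π·f = 2π·362 = 2275 rad/s.
Step 2 — Component impedances:
  R: Z = R = 17.3 Ω
  C: Z = 1/(jωC) = -j/(ω·C) = 0 - j50.65 Ω
Step 3 — Series combination: Z_total = R + C = 17.3 - j50.65 Ω = 53.52∠-71.1° Ω.
Step 4 — Source phasor: V = 7.14∠30.0° V = 6.183 + j3.57 V.
Step 5 — Current: I = V / Z = -0.02578 + j0.1309 A = 0.1334∠101.1° A.
Step 6 — Complex power: S = V·I* = 0.3079 - j0.9013 VA.
Step 7 — Real power: P = Re(S) = 0.3079 W.
Step 8 — Reactive power: Q = Im(S) = -0.9013 VAR.
Step 9 — Apparent power: |S| = 0.9525 VA.
Step 10 — Power factor: PF = P/|S| = 0.3232 (leading).

(a) P = 0.3079 W  (b) Q = -0.9013 VAR  (c) S = 0.9525 VA  (d) PF = 0.3232 (leading)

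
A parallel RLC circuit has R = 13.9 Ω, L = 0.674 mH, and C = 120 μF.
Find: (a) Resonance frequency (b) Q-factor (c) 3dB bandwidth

Step 1 — Resonance: ω₀ = 1/√(LC) = 1/√(0.000674·0.00012) = 3516 rad/s.
Step 2 — f₀ = ω₀/(2π) = 559.6 Hz.
Step 3 — Parallel Q: Q = R/(ω₀L) = 13.9/(3516·0.000674) = 5.865.
Step 4 — Bandwidth: Δω = ω₀/Q = 599.5 rad/s; BW = Δω/(2π) = 95.42 Hz.

(a) f₀ = 559.6 Hz  (b) Q = 5.865  (c) BW = 95.42 Hz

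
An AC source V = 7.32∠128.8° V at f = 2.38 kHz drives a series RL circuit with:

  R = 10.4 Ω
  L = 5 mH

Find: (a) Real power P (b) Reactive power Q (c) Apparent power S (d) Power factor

Step 1 — Angular frequency: ω = 2π·f = 2π·2380 = 1.495e+04 rad/s.
Step 2 — Component impedances:
  R: Z = R = 10.4 Ω
  L: Z = jωL = j·1.495e+04·0.005 = 0 + j74.77 Ω
Step 3 — Series combination: Z_total = R + L = 10.4 + j74.77 Ω = 75.49∠82.1° Ω.
Step 4 — Source phasor: V = 7.32∠128.8° V = -4.587 + j5.705 V.
Step 5 — Current: I = V / Z = 0.06648 + j0.07059 A = 0.09697∠46.7° A.
Step 6 — Complex power: S = V·I* = 0.09779 + j0.703 VA.
Step 7 — Real power: P = Re(S) = 0.09779 W.
Step 8 — Reactive power: Q = Im(S) = 0.703 VAR.
Step 9 — Apparent power: |S| = 0.7098 VA.
Step 10 — Power factor: PF = P/|S| = 0.1378 (lagging).

(a) P = 0.09779 W  (b) Q = 0.703 VAR  (c) S = 0.7098 VA  (d) PF = 0.1378 (lagging)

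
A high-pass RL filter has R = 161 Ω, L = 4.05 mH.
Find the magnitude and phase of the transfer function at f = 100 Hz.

Step 1 — Angular frequency: ω = 2π·100 = 628.3 rad/s.
Step 2 — Transfer function: H(jω) = jωL/(R + jωL).
Step 3 — Numerator jωL = j·2.545; denominator R + jωL = 161 + j2.545.
Step 4 — H = 0.0002498 + j0.0158.
Step 5 — Magnitude: |H| = 0.0158 (-36.0 dB); phase: φ = 89.1°.

|H| = 0.0158 (-36.0 dB), φ = 89.1°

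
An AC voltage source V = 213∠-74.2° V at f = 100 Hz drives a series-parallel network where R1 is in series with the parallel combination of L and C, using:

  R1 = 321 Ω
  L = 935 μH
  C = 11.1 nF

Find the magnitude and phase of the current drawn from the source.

Step 1 — Angular frequency: ω = 2π·f = 2π·100 = 628.3 rad/s.
Step 2 — Component impedances:
  R1: Z = R = 321 Ω
  L: Z = jωL = j·628.3·0.000935 = 0 + j0.5875 Ω
  C: Z = 1/(jωC) = -j/(ω·C) = 0 - j1.434e+05 Ω
Step 3 — Parallel branch: L || C = 1/(1/L + 1/C) = 0 + j0.5875 Ω.
Step 4 — Series with R1: Z_total = R1 + (L || C) = 321 + j0.5875 Ω = 321∠0.1° Ω.
Step 5 — Source phasor: V = 213∠-74.2° V = 58 - j205 V.
Step 6 — Ohm's law: I = V / Z_total = (58 - j205) / (321 + j0.5875) = 0.1795 - j0.6388 A.
Step 7 — Convert to polar: |I| = 0.6636 A, ∠I = -74.3°.

I = 0.6636∠-74.3° A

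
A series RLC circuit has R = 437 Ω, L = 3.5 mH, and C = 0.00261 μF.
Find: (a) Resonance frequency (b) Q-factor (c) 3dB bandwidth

Step 1 — Resonance: ω₀ = 1/√(LC) = 1/√(0.0035·2.61e-09) = 3.309e+05 rad/s.
Step 2 — f₀ = ω₀/(2π) = 5.266e+04 Hz.
Step 3 — Series Q: Q = ω₀L/R = 3.309e+05·0.0035/437 = 2.65.
Step 4 — Bandwidth: Δω = ω₀/Q = 1.249e+05 rad/s; BW = Δω/(2π) = 1.987e+04 Hz.

(a) f₀ = 5.266e+04 Hz  (b) Q = 2.65  (c) BW = 1.987e+04 Hz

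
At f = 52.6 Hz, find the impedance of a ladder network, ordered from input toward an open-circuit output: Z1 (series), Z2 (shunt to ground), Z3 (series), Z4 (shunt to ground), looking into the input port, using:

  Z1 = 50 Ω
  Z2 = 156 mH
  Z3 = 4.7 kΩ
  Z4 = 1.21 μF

Step 1 — Angular frequency: ω = 2π·f = 2π·52.6 = 330.5 rad/s.
Step 2 — Component impedances:
  Z1: Z = R = 50 Ω
  Z2: Z = jωL = j·330.5·0.156 = 0 + j51.56 Ω
  Z3: Z = R = 4700 Ω
  Z4: Z = 1/(jωC) = -j/(ω·C) = 0 - j2501 Ω
Step 3 — Ladder network (open output): work backward from the far end, alternating series and parallel combinations. Z_in = 50.44 + j51.79 Ω = 72.3∠45.8° Ω.

Z = 50.44 + j51.79 Ω = 72.3∠45.8° Ω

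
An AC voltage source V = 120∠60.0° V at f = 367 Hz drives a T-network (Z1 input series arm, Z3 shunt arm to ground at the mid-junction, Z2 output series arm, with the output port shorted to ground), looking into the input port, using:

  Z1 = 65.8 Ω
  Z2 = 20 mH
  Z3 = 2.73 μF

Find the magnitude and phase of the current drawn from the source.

Step 1 — Angular frequency: ω = 2π·f = 2π·367 = 2306 rad/s.
Step 2 — Component impedances:
  Z1: Z = R = 65.8 Ω
  Z2: Z = jωL = j·2306·0.02 = 0 + j46.12 Ω
  Z3: Z = 1/(jωC) = -j/(ω·C) = 0 - j158.9 Ω
Step 3 — With the output port shorted to ground, the output series arm Z2 runs from the junction to ground; the shunt arm Z3 also runs from the junction to ground. They appear in parallel: Z3 || Z2 = 0 + j64.99 Ω.
Step 4 — Series with input arm Z1: Z_in = Z1 + (Z3 || Z2) = 65.8 + j64.99 Ω = 92.48∠44.6° Ω.
Step 5 — Source phasor: V = 120∠60.0° V = 60 + j103.9 V.
Step 6 — Ohm's law: I = V / Z_total = (60 + j103.9) / (65.8 + j64.99) = 1.251 + j0.3436 A.
Step 7 — Convert to polar: |I| = 1.298 A, ∠I = 15.4°.

I = 1.298∠15.4° A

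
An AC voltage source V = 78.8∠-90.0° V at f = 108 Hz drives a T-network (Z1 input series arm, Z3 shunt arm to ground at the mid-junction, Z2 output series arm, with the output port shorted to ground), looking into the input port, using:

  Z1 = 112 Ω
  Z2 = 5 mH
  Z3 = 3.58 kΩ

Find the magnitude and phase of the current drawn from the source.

Step 1 — Angular frequency: ω = 2π·f = 2π·108 = 678.6 rad/s.
Step 2 — Component impedances:
  Z1: Z = R = 112 Ω
  Z2: Z = jωL = j·678.6·0.005 = 0 + j3.393 Ω
  Z3: Z = R = 3580 Ω
Step 3 — With the output port shorted to ground, the output series arm Z2 runs from the junction to ground; the shunt arm Z3 also runs from the junction to ground. They appear in parallel: Z3 || Z2 = 0.003216 + j3.393 Ω.
Step 4 — Series with input arm Z1: Z_in = Z1 + (Z3 || Z2) = 112 + j3.393 Ω = 112.1∠1.7° Ω.
Step 5 — Source phasor: V = 78.8∠-90.0° V = 0 - j78.8 V.
Step 6 — Ohm's law: I = V / Z_total = (0 - j78.8) / (112 + j3.393) = -0.02129 - j0.7029 A.
Step 7 — Convert to polar: |I| = 0.7032 A, ∠I = -91.7°.

I = 0.7032∠-91.7° A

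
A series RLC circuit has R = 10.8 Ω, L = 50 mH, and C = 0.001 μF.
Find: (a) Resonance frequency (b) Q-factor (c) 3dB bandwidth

Step 1 — Resonance: ω₀ = 1/√(LC) = 1/√(0.05·1e-09) = 1.414e+05 rad/s.
Step 2 — f₀ = ω₀/(2π) = 2.251e+04 Hz.
Step 3 — Series Q: Q = ω₀L/R = 1.414e+05·0.05/10.8 = 654.7.
Step 4 — Bandwidth: Δω = ω₀/Q = 216 rad/s; BW = Δω/(2π) = 34.38 Hz.

(a) f₀ = 2.251e+04 Hz  (b) Q = 654.7  (c) BW = 34.38 Hz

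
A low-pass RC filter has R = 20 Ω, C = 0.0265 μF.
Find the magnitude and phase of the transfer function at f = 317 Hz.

Step 1 — Angular frequency: ω = 2π·317 = 1992 rad/s.
Step 2 — Transfer function: H(jω) = 1/(1 + jωRC).
Step 3 — Denominator: 1 + jωRC = 1 + j·1992·20·2.65e-08 = 1 + j0.001056.
Step 4 — H = 1 - j0.001056.
Step 5 — Magnitude: |H| = 1 (-0.0 dB); phase: φ = -0.1°.

|H| = 1 (-0.0 dB), φ = -0.1°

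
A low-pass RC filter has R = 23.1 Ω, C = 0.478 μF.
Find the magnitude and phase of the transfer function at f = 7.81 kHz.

Step 1 — Angular frequency: ω = 2π·7810 = 4.907e+04 rad/s.
Step 2 — Transfer function: H(jω) = 1/(1 + jωRC).
Step 3 — Denominator: 1 + jωRC = 1 + j·4.907e+04·23.1·4.78e-07 = 1 + j0.5418.
Step 4 — H = 0.773 - j0.4189.
Step 5 — Magnitude: |H| = 0.8792 (-1.1 dB); phase: φ = -28.5°.

|H| = 0.8792 (-1.1 dB), φ = -28.5°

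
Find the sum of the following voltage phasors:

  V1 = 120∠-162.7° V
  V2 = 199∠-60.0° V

Step 1 — Convert each phasor to rectangular form:
  V1 = 120·(cos(-162.7°) + j·sin(-162.7°)) = -114.6 - j35.68 V
  V2 = 199·(cos(-60.0°) + j·sin(-60.0°)) = 99.5 - j172.3 V
Step 2 — Sum components: V_total = -15.07 - j208 V.
Step 3 — Convert to polar: |V_total| = 208.6 V, ∠V_total = -94.1°.

V_total = 208.6∠-94.1° V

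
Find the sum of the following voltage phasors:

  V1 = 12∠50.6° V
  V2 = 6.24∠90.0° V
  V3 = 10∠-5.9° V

Step 1 — Convert each phasor to rectangular form:
  V1 = 12·(cos(50.6°) + j·sin(50.6°)) = 7.617 + j9.273 V
  V2 = 6.24·(cos(90.0°) + j·sin(90.0°)) = 0 + j6.24 V
  V3 = 10·(cos(-5.9°) + j·sin(-5.9°)) = 9.947 - j1.028 V
Step 2 — Sum components: V_total = 17.56 + j14.48 V.
Step 3 — Convert to polar: |V_total| = 22.77 V, ∠V_total = 39.5°.

V_total = 22.77∠39.5° V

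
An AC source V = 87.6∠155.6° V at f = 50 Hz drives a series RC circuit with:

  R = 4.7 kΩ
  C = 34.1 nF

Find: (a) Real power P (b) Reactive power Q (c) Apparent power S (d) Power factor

Step 1 — Angular frequency: ω = 2π·f = 2π·50 = 314.2 rad/s.
Step 2 — Component impedances:
  R: Z = R = 4700 Ω
  C: Z = 1/(jωC) = -j/(ω·C) = 0 - j9.335e+04 Ω
Step 3 — Series combination: Z_total = R + C = 4700 - j9.335e+04 Ω = 9.346e+04∠-87.1° Ω.
Step 4 — Source phasor: V = 87.6∠155.6° V = -79.78 + j36.19 V.
Step 5 — Current: I = V / Z = -0.0004296 - j0.000833 A = 0.0009373∠-117.3° A.
Step 6 — Complex power: S = V·I* = 0.004129 - j0.082 VA.
Step 7 — Real power: P = Re(S) = 0.004129 W.
Step 8 — Reactive power: Q = Im(S) = -0.082 VAR.
Step 9 — Apparent power: |S| = 0.0821 VA.
Step 10 — Power factor: PF = P/|S| = 0.05029 (leading).

(a) P = 0.004129 W  (b) Q = -0.082 VAR  (c) S = 0.0821 VA  (d) PF = 0.05029 (leading)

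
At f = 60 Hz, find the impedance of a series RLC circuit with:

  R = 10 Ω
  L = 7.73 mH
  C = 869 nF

Step 1 — Angular frequency: ω = 2π·f = 2π·60 = 377 rad/s.
Step 2 — Component impedances:
  R: Z = R = 10 Ω
  L: Z = jωL = j·377·0.00773 = 0 + j2.914 Ω
  C: Z = 1/(jωC) = -j/(ω·C) = 0 - j3052 Ω
Step 3 — Series combination: Z_total = R + L + C = 10 - j3050 Ω = 3050∠-89.8° Ω.

Z = 10 - j3050 Ω = 3050∠-89.8° Ω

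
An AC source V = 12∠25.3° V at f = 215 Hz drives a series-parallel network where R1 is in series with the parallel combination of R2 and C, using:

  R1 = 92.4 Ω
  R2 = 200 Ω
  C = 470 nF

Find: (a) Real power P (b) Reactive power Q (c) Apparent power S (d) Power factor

Step 1 — Angular frequency: ω = 2π·f = 2π·215 = 1351 rad/s.
Step 2 — Component impedances:
  R1: Z = R = 92.4 Ω
  R2: Z = R = 200 Ω
  C: Z = 1/(jωC) = -j/(ω·C) = 0 - j1575 Ω
Step 3 — Parallel branch: R2 || C = 1/(1/R2 + 1/C) = 196.8 - j24.99 Ω.
Step 4 — Series with R1: Z_total = R1 + (R2 || C) = 289.2 - j24.99 Ω = 290.3∠-4.9° Ω.
Step 5 — Source phasor: V = 12∠25.3° V = 10.85 + j5.128 V.
Step 6 — Current: I = V / Z = 0.03571 + j0.02082 A = 0.04134∠30.2° A.
Step 7 — Complex power: S = V·I* = 0.4942 - j0.04271 VA.
Step 8 — Real power: P = Re(S) = 0.4942 W.
Step 9 — Reactive power: Q = Im(S) = -0.04271 VAR.
Step 10 — Apparent power: |S| = 0.496 VA.
Step 11 — Power factor: PF = P/|S| = 0.9963 (leading).

(a) P = 0.4942 W  (b) Q = -0.04271 VAR  (c) S = 0.496 VA  (d) PF = 0.9963 (leading)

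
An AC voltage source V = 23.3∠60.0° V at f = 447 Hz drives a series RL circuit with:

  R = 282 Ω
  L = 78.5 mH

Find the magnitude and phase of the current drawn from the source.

Step 1 — Angular frequency: ω = 2π·f = 2π·447 = 2809 rad/s.
Step 2 — Component impedances:
  R: Z = R = 282 Ω
  L: Z = jωL = j·2809·0.0785 = 0 + j220.5 Ω
Step 3 — Series combination: Z_total = R + L = 282 + j220.5 Ω = 358∠38.0° Ω.
Step 4 — Source phasor: V = 23.3∠60.0° V = 11.65 + j20.18 V.
Step 5 — Ohm's law: I = V / Z_total = (11.65 + j20.18) / (282 + j220.5) = 0.06036 + j0.02436 A.
Step 6 — Convert to polar: |I| = 0.06509 A, ∠I = 22.0°.

I = 0.06509∠22.0° A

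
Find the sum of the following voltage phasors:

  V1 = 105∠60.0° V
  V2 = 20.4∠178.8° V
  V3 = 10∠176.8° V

Step 1 — Convert each phasor to rectangular form:
  V1 = 105·(cos(60.0°) + j·sin(60.0°)) = 52.5 + j90.93 V
  V2 = 20.4·(cos(178.8°) + j·sin(178.8°)) = -20.4 + j0.4272 V
  V3 = 10·(cos(176.8°) + j·sin(176.8°)) = -9.984 + j0.5582 V
Step 2 — Sum components: V_total = 22.12 + j91.92 V.
Step 3 — Convert to polar: |V_total| = 94.54 V, ∠V_total = 76.5°.

V_total = 94.54∠76.5° V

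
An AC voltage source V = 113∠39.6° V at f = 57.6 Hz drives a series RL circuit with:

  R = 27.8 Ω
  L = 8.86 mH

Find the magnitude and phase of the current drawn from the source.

Step 1 — Angular frequency: ω = 2π·f = 2π·57.6 = 361.9 rad/s.
Step 2 — Component impedances:
  R: Z = R = 27.8 Ω
  L: Z = jωL = j·361.9·0.00886 = 0 + j3.207 Ω
Step 3 — Series combination: Z_total = R + L = 27.8 + j3.207 Ω = 27.98∠6.6° Ω.
Step 4 — Source phasor: V = 113∠39.6° V = 87.07 + j72.03 V.
Step 5 — Ohm's law: I = V / Z_total = (87.07 + j72.03) / (27.8 + j3.207) = 3.386 + j2.2 A.
Step 6 — Convert to polar: |I| = 4.038 A, ∠I = 33.0°.

I = 4.038∠33.0° A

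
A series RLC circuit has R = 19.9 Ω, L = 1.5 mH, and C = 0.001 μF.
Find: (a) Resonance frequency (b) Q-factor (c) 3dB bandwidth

Step 1 — Resonance: ω₀ = 1/√(LC) = 1/√(0.0015·1e-09) = 8.165e+05 rad/s.
Step 2 — f₀ = ω₀/(2π) = 1.299e+05 Hz.
Step 3 — Series Q: Q = ω₀L/R = 8.165e+05·0.0015/19.9 = 61.54.
Step 4 — Bandwidth: Δω = ω₀/Q = 1.327e+04 rad/s; BW = Δω/(2π) = 2111 Hz.

(a) f₀ = 1.299e+05 Hz  (b) Q = 61.54  (c) BW = 2111 Hz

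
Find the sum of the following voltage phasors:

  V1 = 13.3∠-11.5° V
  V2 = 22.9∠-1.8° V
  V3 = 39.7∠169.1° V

Step 1 — Convert each phasor to rectangular form:
  V1 = 13.3·(cos(-11.5°) + j·sin(-11.5°)) = 13.03 - j2.652 V
  V2 = 22.9·(cos(-1.8°) + j·sin(-1.8°)) = 22.89 - j0.7193 V
  V3 = 39.7·(cos(169.1°) + j·sin(169.1°)) = -38.98 + j7.507 V
Step 2 — Sum components: V_total = -3.062 + j4.136 V.
Step 3 — Convert to polar: |V_total| = 5.146 V, ∠V_total = 126.5°.

V_total = 5.146∠126.5° V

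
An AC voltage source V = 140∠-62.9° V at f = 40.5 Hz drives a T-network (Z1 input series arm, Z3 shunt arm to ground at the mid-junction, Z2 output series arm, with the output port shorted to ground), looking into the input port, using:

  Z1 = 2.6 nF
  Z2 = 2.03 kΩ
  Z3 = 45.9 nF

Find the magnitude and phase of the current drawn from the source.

Step 1 — Angular frequency: ω = 2π·f = 2π·40.5 = 254.5 rad/s.
Step 2 — Component impedances:
  Z1: Z = 1/(jωC) = -j/(ω·C) = 0 - j1.511e+06 Ω
  Z2: Z = R = 2030 Ω
  Z3: Z = 1/(jωC) = -j/(ω·C) = 0 - j8.562e+04 Ω
Step 3 — With the output port shorted to ground, the output series arm Z2 runs from the junction to ground; the shunt arm Z3 also runs from the junction to ground. They appear in parallel: Z3 || Z2 = 2029 - j48.11 Ω.
Step 4 — Series with input arm Z1: Z_in = Z1 + (Z3 || Z2) = 2029 - j1.511e+06 Ω = 1.511e+06∠-89.9° Ω.
Step 5 — Source phasor: V = 140∠-62.9° V = 63.78 - j124.6 V.
Step 6 — Ohm's law: I = V / Z_total = (63.78 - j124.6) / (2029 - j1.511e+06) = 8.251e-05 + j4.208e-05 A.
Step 7 — Convert to polar: |I| = 9.262e-05 A, ∠I = 27.0°.

I = 9.262e-05∠27.0° A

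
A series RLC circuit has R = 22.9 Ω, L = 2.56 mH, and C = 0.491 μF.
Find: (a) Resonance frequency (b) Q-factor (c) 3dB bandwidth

Step 1 — Resonance condition Im(Z)=0 gives ω₀ = 1/√(LC).
Step 2 — ω₀ = 1/√(0.00256·4.91e-07) = 2.821e+04 rad/s.
Step 3 — f₀ = ω₀/(2π) = 4489 Hz.
Step 4 — Series Q: Q = ω₀L/R = 2.821e+04·0.00256/22.9 = 3.153.
Step 5 — 3dB bandwidth: Δω = ω₀/Q = 8945 rad/s; BW = Δω/(2π) = 1424 Hz.

(a) f₀ = 4489 Hz  (b) Q = 3.153  (c) BW = 1424 Hz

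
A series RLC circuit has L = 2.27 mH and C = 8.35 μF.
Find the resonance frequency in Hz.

Step 1 — Resonance condition Im(Z)=0 gives ω₀ = 1/√(LC).
Step 2 — ω₀ = 1/√(0.00227·8.35e-06) = 7263 rad/s.
Step 3 — f₀ = ω₀/(2π) = 1156 Hz.

f₀ = 1156 Hz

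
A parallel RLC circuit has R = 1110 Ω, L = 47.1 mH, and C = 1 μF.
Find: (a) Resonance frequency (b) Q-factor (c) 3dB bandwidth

Step 1 — Resonance: ω₀ = 1/√(LC) = 1/√(0.0471·1e-06) = 4608 rad/s.
Step 2 — f₀ = ω₀/(2π) = 733.3 Hz.
Step 3 — Parallel Q: Q = R/(ω₀L) = 1110/(4608·0.0471) = 5.115.
Step 4 — Bandwidth: Δω = ω₀/Q = 900.9 rad/s; BW = Δω/(2π) = 143.4 Hz.

(a) f₀ = 733.3 Hz  (b) Q = 5.115  (c) BW = 143.4 Hz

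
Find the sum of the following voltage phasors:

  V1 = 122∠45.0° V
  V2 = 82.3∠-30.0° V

Step 1 — Convert each phasor to rectangular form:
  V1 = 122·(cos(45.0°) + j·sin(45.0°)) = 86.27 + j86.27 V
  V2 = 82.3·(cos(-30.0°) + j·sin(-30.0°)) = 71.27 - j41.15 V
Step 2 — Sum components: V_total = 157.5 + j45.12 V.
Step 3 — Convert to polar: |V_total| = 163.9 V, ∠V_total = 16.0°.

V_total = 163.9∠16.0° V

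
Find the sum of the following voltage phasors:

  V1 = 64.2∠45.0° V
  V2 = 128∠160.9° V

Step 1 — Convert each phasor to rectangular form:
  V1 = 64.2·(cos(45.0°) + j·sin(45.0°)) = 45.4 + j45.4 V
  V2 = 128·(cos(160.9°) + j·sin(160.9°)) = -121 + j41.88 V
Step 2 — Sum components: V_total = -75.56 + j87.28 V.
Step 3 — Convert to polar: |V_total| = 115.4 V, ∠V_total = 130.9°.

V_total = 115.4∠130.9° V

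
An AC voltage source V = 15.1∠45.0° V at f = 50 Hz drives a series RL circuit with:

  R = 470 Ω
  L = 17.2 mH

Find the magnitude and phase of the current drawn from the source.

Step 1 — Angular frequency: ω = 2π·f = 2π·50 = 314.2 rad/s.
Step 2 — Component impedances:
  R: Z = R = 470 Ω
  L: Z = jωL = j·314.2·0.0172 = 0 + j5.404 Ω
Step 3 — Series combination: Z_total = R + L = 470 + j5.404 Ω = 470∠0.7° Ω.
Step 4 — Source phasor: V = 15.1∠45.0° V = 10.68 + j10.68 V.
Step 5 — Ohm's law: I = V / Z_total = (10.68 + j10.68) / (470 + j5.404) = 0.02298 + j0.02245 A.
Step 6 — Convert to polar: |I| = 0.03213 A, ∠I = 44.3°.

I = 0.03213∠44.3° A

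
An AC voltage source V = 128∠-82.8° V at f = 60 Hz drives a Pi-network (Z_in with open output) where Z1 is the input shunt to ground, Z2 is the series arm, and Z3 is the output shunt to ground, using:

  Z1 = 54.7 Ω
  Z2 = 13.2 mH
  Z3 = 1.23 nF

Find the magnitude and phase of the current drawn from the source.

Step 1 — Angular frequency: ω = 2π·f = 2π·60 = 377 rad/s.
Step 2 — Component impedances:
  Z1: Z = R = 54.7 Ω
  Z2: Z = jωL = j·377·0.0132 = 0 + j4.976 Ω
  Z3: Z = 1/(jωC) = -j/(ω·C) = 0 - j2.157e+06 Ω
Step 3 — With open output, the series arm Z2 and the output shunt Z3 appear in series to ground: Z2 + Z3 = 0 - j2.157e+06 Ω.
Step 4 — Parallel with input shunt Z1: Z_in = Z1 || (Z2 + Z3) = 54.7 - j0.001387 Ω = 54.7∠-0.0° Ω.
Step 5 — Source phasor: V = 128∠-82.8° V = 16.04 - j127 V.
Step 6 — Ohm's law: I = V / Z_total = (16.04 - j127) / (54.7 - j0.001387) = 0.2933 - j2.322 A.
Step 7 — Convert to polar: |I| = 2.34 A, ∠I = -82.8°.

I = 2.34∠-82.8° A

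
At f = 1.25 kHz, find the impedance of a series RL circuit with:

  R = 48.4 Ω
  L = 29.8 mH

Step 1 — Angular frequency: ω = 2π·f = 2π·1250 = 7854 rad/s.
Step 2 — Component impedances:
  R: Z = R = 48.4 Ω
  L: Z = jωL = j·7854·0.0298 = 0 + j234 Ω
Step 3 — Series combination: Z_total = R + L = 48.4 + j234 Ω = 239∠78.3° Ω.

Z = 48.4 + j234 Ω = 239∠78.3° Ω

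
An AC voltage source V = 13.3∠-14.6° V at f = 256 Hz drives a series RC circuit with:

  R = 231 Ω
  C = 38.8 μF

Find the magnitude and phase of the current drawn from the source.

Step 1 — Angular frequency: ω = 2π·f = 2π·256 = 1608 rad/s.
Step 2 — Component impedances:
  R: Z = R = 231 Ω
  C: Z = 1/(jωC) = -j/(ω·C) = 0 - j16.02 Ω
Step 3 — Series combination: Z_total = R + C = 231 - j16.02 Ω = 231.6∠-4.0° Ω.
Step 4 — Source phasor: V = 13.3∠-14.6° V = 12.87 - j3.353 V.
Step 5 — Ohm's law: I = V / Z_total = (12.87 - j3.353) / (231 - j16.02) = 0.05645 - j0.0106 A.
Step 6 — Convert to polar: |I| = 0.05744 A, ∠I = -10.6°.

I = 0.05744∠-10.6° A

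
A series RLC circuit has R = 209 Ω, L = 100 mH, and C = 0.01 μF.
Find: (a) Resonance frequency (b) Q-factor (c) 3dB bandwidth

Step 1 — Resonance: ω₀ = 1/√(LC) = 1/√(0.1·1e-08) = 3.162e+04 rad/s.
Step 2 — f₀ = ω₀/(2π) = 5033 Hz.
Step 3 — Series Q: Q = ω₀L/R = 3.162e+04·0.1/209 = 15.13.
Step 4 — Bandwidth: Δω = ω₀/Q = 2090 rad/s; BW = Δω/(2π) = 332.6 Hz.

(a) f₀ = 5033 Hz  (b) Q = 15.13  (c) BW = 332.6 Hz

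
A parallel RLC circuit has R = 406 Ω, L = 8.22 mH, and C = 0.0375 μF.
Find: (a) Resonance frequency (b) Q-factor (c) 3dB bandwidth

Step 1 — Resonance: ω₀ = 1/√(LC) = 1/√(0.00822·3.75e-08) = 5.696e+04 rad/s.
Step 2 — f₀ = ω₀/(2π) = 9065 Hz.
Step 3 — Parallel Q: Q = R/(ω₀L) = 406/(5.696e+04·0.00822) = 0.8672.
Step 4 — Bandwidth: Δω = ω₀/Q = 6.568e+04 rad/s; BW = Δω/(2π) = 1.045e+04 Hz.

(a) f₀ = 9065 Hz  (b) Q = 0.8672  (c) BW = 1.045e+04 Hz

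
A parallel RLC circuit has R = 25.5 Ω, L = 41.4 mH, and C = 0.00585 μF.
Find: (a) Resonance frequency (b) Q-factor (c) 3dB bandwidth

Step 1 — Resonance: ω₀ = 1/√(LC) = 1/√(0.0414·5.85e-09) = 6.426e+04 rad/s.
Step 2 — f₀ = ω₀/(2π) = 1.023e+04 Hz.
Step 3 — Parallel Q: Q = R/(ω₀L) = 25.5/(6.426e+04·0.0414) = 0.009586.
Step 4 — Bandwidth: Δω = ω₀/Q = 6.704e+06 rad/s; BW = Δω/(2π) = 1.067e+06 Hz.

(a) f₀ = 1.023e+04 Hz  (b) Q = 0.009586  (c) BW = 1.067e+06 Hz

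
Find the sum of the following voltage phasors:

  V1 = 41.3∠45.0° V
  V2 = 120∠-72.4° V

Step 1 — Convert each phasor to rectangular form:
  V1 = 41.3·(cos(45.0°) + j·sin(45.0°)) = 29.2 + j29.2 V
  V2 = 120·(cos(-72.4°) + j·sin(-72.4°)) = 36.28 - j114.4 V
Step 2 — Sum components: V_total = 65.49 - j85.18 V.
Step 3 — Convert to polar: |V_total| = 107.4 V, ∠V_total = -52.4°.

V_total = 107.4∠-52.4° V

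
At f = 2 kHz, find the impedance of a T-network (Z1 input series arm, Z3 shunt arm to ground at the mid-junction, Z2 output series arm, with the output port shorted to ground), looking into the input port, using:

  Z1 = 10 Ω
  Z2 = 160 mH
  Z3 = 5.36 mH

Step 1 — Angular frequency: ω = 2π·f = 2π·2000 = 1.257e+04 rad/s.
Step 2 — Component impedances:
  Z1: Z = R = 10 Ω
  Z2: Z = jωL = j·1.257e+04·0.16 = 0 + j2011 Ω
  Z3: Z = jωL = j·1.257e+04·0.00536 = 0 + j67.36 Ω
Step 3 — With the output port shorted to ground, the output series arm Z2 runs from the junction to ground; the shunt arm Z3 also runs from the junction to ground. They appear in parallel: Z3 || Z2 = 0 + j65.17 Ω.
Step 4 — Series with input arm Z1: Z_in = Z1 + (Z3 || Z2) = 10 + j65.17 Ω = 65.94∠81.3° Ω.

Z = 10 + j65.17 Ω = 65.94∠81.3° Ω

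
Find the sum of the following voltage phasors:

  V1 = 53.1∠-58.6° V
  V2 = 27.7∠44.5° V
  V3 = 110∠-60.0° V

Step 1 — Convert each phasor to rectangular form:
  V1 = 53.1·(cos(-58.6°) + j·sin(-58.6°)) = 27.67 - j45.32 V
  V2 = 27.7·(cos(44.5°) + j·sin(44.5°)) = 19.76 + j19.42 V
  V3 = 110·(cos(-60.0°) + j·sin(-60.0°)) = 55 - j95.26 V
Step 2 — Sum components: V_total = 102.4 - j121.2 V.
Step 3 — Convert to polar: |V_total| = 158.7 V, ∠V_total = -49.8°.

V_total = 158.7∠-49.8° V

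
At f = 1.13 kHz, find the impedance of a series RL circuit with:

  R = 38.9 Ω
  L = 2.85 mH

Step 1 — Angular frequency: ω = 2π·f = 2π·1130 = 7100 rad/s.
Step 2 — Component impedances:
  R: Z = R = 38.9 Ω
  L: Z = jωL = j·7100·0.00285 = 0 + j20.23 Ω
Step 3 — Series combination: Z_total = R + L = 38.9 + j20.23 Ω = 43.85∠27.5° Ω.

Z = 38.9 + j20.23 Ω = 43.85∠27.5° Ω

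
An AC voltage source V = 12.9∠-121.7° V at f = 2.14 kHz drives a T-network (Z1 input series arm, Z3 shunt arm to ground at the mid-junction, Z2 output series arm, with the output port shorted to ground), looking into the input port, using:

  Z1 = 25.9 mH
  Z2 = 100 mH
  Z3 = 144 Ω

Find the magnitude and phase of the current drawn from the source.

Step 1 — Angular frequency: ω = 2π·f = 2π·2140 = 1.345e+04 rad/s.
Step 2 — Component impedances:
  Z1: Z = jωL = j·1.345e+04·0.0259 = 0 + j348.3 Ω
  Z2: Z = jωL = j·1.345e+04·0.1 = 0 + j1345 Ω
  Z3: Z = R = 144 Ω
Step 3 — With the output port shorted to ground, the output series arm Z2 runs from the junction to ground; the shunt arm Z3 also runs from the junction to ground. They appear in parallel: Z3 || Z2 = 142.4 + j15.25 Ω.
Step 4 — Series with input arm Z1: Z_in = Z1 + (Z3 || Z2) = 142.4 + j363.5 Ω = 390.4∠68.6° Ω.
Step 5 — Source phasor: V = 12.9∠-121.7° V = -6.779 - j10.98 V.
Step 6 — Ohm's law: I = V / Z_total = (-6.779 - j10.98) / (142.4 + j363.5) = -0.03251 + j0.005915 A.
Step 7 — Convert to polar: |I| = 0.03304 A, ∠I = 169.7°.

I = 0.03304∠169.7° A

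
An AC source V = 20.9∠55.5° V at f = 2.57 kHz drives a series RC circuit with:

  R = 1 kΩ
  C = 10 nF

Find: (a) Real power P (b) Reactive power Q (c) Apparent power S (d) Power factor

Step 1 — Angular frequency: ω = 2π·f = 2π·2570 = 1.615e+04 rad/s.
Step 2 — Component impedances:
  R: Z = R = 1000 Ω
  C: Z = 1/(jωC) = -j/(ω·C) = 0 - j6193 Ω
Step 3 — Series combination: Z_total = R + C = 1000 - j6193 Ω = 6273∠-80.8° Ω.
Step 4 — Source phasor: V = 20.9∠55.5° V = 11.84 + j17.22 V.
Step 5 — Current: I = V / Z = -0.00241 + j0.002301 A = 0.003332∠136.3° A.
Step 6 — Complex power: S = V·I* = 0.0111 - j0.06874 VA.
Step 7 — Real power: P = Re(S) = 0.0111 W.
Step 8 — Reactive power: Q = Im(S) = -0.06874 VAR.
Step 9 — Apparent power: |S| = 0.06963 VA.
Step 10 — Power factor: PF = P/|S| = 0.1594 (leading).

(a) P = 0.0111 W  (b) Q = -0.06874 VAR  (c) S = 0.06963 VA  (d) PF = 0.1594 (leading)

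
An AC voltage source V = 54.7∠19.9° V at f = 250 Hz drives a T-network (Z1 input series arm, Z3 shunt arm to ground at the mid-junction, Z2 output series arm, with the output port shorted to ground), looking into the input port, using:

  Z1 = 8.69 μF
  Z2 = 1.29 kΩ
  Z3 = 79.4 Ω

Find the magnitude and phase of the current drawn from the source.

Step 1 — Angular frequency: ω = 2π·f = 2π·250 = 1571 rad/s.
Step 2 — Component impedances:
  Z1: Z = 1/(jωC) = -j/(ω·C) = 0 - j73.26 Ω
  Z2: Z = R = 1290 Ω
  Z3: Z = R = 79.4 Ω
Step 3 — With the output port shorted to ground, the output series arm Z2 runs from the junction to ground; the shunt arm Z3 also runs from the junction to ground. They appear in parallel: Z3 || Z2 = 74.8 Ω.
Step 4 — Series with input arm Z1: Z_in = Z1 + (Z3 || Z2) = 74.8 - j73.26 Ω = 104.7∠-44.4° Ω.
Step 5 — Source phasor: V = 54.7∠19.9° V = 51.43 + j18.62 V.
Step 6 — Ohm's law: I = V / Z_total = (51.43 + j18.62) / (74.8 - j73.26) = 0.2265 + j0.4708 A.
Step 7 — Convert to polar: |I| = 0.5225 A, ∠I = 64.3°.

I = 0.5225∠64.3° A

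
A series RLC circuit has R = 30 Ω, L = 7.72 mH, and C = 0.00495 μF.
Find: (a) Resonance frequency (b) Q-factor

Step 1 — Resonance condition Im(Z)=0 gives ω₀ = 1/√(LC).
Step 2 — ω₀ = 1/√(0.00772·4.95e-09) = 1.618e+05 rad/s.
Step 3 — f₀ = ω₀/(2π) = 2.575e+04 Hz.
Step 4 — Series Q: Q = ω₀L/R = 1.618e+05·0.00772/30 = 41.63.

(a) f₀ = 2.575e+04 Hz  (b) Q = 41.63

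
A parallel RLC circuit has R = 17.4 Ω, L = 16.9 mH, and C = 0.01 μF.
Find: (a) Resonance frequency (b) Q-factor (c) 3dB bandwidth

Step 1 — Resonance: ω₀ = 1/√(LC) = 1/√(0.0169·1e-08) = 7.692e+04 rad/s.
Step 2 — f₀ = ω₀/(2π) = 1.224e+04 Hz.
Step 3 — Parallel Q: Q = R/(ω₀L) = 17.4/(7.692e+04·0.0169) = 0.01338.
Step 4 — Bandwidth: Δω = ω₀/Q = 5.747e+06 rad/s; BW = Δω/(2π) = 9.147e+05 Hz.

(a) f₀ = 1.224e+04 Hz  (b) Q = 0.01338  (c) BW = 9.147e+05 Hz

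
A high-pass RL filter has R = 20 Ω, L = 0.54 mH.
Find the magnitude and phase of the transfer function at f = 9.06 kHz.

Step 1 — Angular frequency: ω = 2π·9060 = 5.693e+04 rad/s.
Step 2 — Transfer function: H(jω) = jωL/(R + jωL).
Step 3 — Numerator jωL = j·30.74; denominator R + jωL = 20 + j30.74.
Step 4 — H = 0.7026 + j0.4571.
Step 5 — Magnitude: |H| = 0.8382 (-1.5 dB); phase: φ = 33.0°.

|H| = 0.8382 (-1.5 dB), φ = 33.0°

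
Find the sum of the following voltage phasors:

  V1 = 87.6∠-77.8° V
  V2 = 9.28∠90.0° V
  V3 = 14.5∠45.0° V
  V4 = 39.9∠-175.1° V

Step 1 — Convert each phasor to rectangular form:
  V1 = 87.6·(cos(-77.8°) + j·sin(-77.8°)) = 18.51 - j85.62 V
  V2 = 9.28·(cos(90.0°) + j·sin(90.0°)) = 0 + j9.28 V
  V3 = 14.5·(cos(45.0°) + j·sin(45.0°)) = 10.25 + j10.25 V
  V4 = 39.9·(cos(-175.1°) + j·sin(-175.1°)) = -39.75 - j3.408 V
Step 2 — Sum components: V_total = -10.99 - j69.5 V.
Step 3 — Convert to polar: |V_total| = 70.36 V, ∠V_total = -99.0°.

V_total = 70.36∠-99.0° V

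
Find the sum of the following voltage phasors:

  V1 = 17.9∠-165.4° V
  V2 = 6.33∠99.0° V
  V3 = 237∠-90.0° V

Step 1 — Convert each phasor to rectangular form:
  V1 = 17.9·(cos(-165.4°) + j·sin(-165.4°)) = -17.32 - j4.512 V
  V2 = 6.33·(cos(99.0°) + j·sin(99.0°)) = -0.9902 + j6.252 V
  V3 = 237·(cos(-90.0°) + j·sin(-90.0°)) = 0 - j237 V
Step 2 — Sum components: V_total = -18.31 - j235.3 V.
Step 3 — Convert to polar: |V_total| = 236 V, ∠V_total = -94.5°.

V_total = 236∠-94.5° V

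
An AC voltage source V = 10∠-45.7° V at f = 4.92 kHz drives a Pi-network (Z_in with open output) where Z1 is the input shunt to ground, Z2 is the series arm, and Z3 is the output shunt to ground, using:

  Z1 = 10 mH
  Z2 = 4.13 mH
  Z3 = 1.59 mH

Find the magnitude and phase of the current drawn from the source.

Step 1 — Angular frequency: ω = 2π·f = 2π·4920 = 3.091e+04 rad/s.
Step 2 — Component impedances:
  Z1: Z = jωL = j·3.091e+04·0.01 = 0 + j309.1 Ω
  Z2: Z = jωL = j·3.091e+04·0.00413 = 0 + j127.7 Ω
  Z3: Z = jωL = j·3.091e+04·0.00159 = 0 + j49.15 Ω
Step 3 — With open output, the series arm Z2 and the output shunt Z3 appear in series to ground: Z2 + Z3 = 0 + j176.8 Ω.
Step 4 — Parallel with input shunt Z1: Z_in = Z1 || (Z2 + Z3) = 0 + j112.5 Ω = 112.5∠90.0° Ω.
Step 5 — Source phasor: V = 10∠-45.7° V = 6.984 - j7.157 V.
Step 6 — Ohm's law: I = V / Z_total = (6.984 - j7.157) / (0 + j112.5) = -0.06363 - j0.06209 A.
Step 7 — Convert to polar: |I| = 0.0889 A, ∠I = -135.7°.

I = 0.0889∠-135.7° A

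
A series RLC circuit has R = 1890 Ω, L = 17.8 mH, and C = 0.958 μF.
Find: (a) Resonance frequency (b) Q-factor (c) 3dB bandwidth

Step 1 — Resonance: ω₀ = 1/√(LC) = 1/√(0.0178·9.58e-07) = 7658 rad/s.
Step 2 — f₀ = ω₀/(2π) = 1219 Hz.
Step 3 — Series Q: Q = ω₀L/R = 7658·0.0178/1890 = 0.07212.
Step 4 — Bandwidth: Δω = ω₀/Q = 1.062e+05 rad/s; BW = Δω/(2π) = 1.69e+04 Hz.

(a) f₀ = 1219 Hz  (b) Q = 0.07212  (c) BW = 1.69e+04 Hz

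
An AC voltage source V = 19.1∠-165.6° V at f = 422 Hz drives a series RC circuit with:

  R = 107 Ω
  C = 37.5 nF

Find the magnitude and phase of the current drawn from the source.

Step 1 — Angular frequency: ω = 2π·f = 2π·422 = 2652 rad/s.
Step 2 — Component impedances:
  R: Z = R = 107 Ω
  C: Z = 1/(jωC) = -j/(ω·C) = 0 - j1.006e+04 Ω
Step 3 — Series combination: Z_total = R + C = 107 - j1.006e+04 Ω = 1.006e+04∠-89.4° Ω.
Step 4 — Source phasor: V = 19.1∠-165.6° V = -18.5 - j4.75 V.
Step 5 — Ohm's law: I = V / Z_total = (-18.5 - j4.75) / (107 - j1.006e+04) = 0.0004527 - j0.001844 A.
Step 6 — Convert to polar: |I| = 0.001899 A, ∠I = -76.2°.

I = 0.001899∠-76.2° A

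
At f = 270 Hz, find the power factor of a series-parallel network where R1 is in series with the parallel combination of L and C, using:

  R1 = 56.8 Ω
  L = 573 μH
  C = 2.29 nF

Step 1 — Angular frequency: ω = 2π·f = 2π·270 = 1696 rad/s.
Step 2 — Component impedances:
  R1: Z = R = 56.8 Ω
  L: Z = jωL = j·1696·0.000573 = 0 + j0.9721 Ω
  C: Z = 1/(jωC) = -j/(ω·C) = 0 - j2.574e+05 Ω
Step 3 — Parallel branch: L || C = 1/(1/L + 1/C) = 0 + j0.9721 Ω.
Step 4 — Series with R1: Z_total = R1 + (L || C) = 56.8 + j0.9721 Ω = 56.81∠1.0° Ω.
Step 5 — Power factor: PF = cos(φ) = Re(Z)/|Z| = 56.8/56.808 = 0.9999.
Step 6 — Type: Im(Z) = 0.9721 ⇒ lagging (phase φ = 1.0°).

PF = 0.9999 (lagging, φ = 1.0°)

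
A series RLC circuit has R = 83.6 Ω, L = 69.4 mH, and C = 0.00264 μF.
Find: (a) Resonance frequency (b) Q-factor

Step 1 — Resonance condition Im(Z)=0 gives ω₀ = 1/√(LC).
Step 2 — ω₀ = 1/√(0.0694·2.64e-09) = 7.388e+04 rad/s.
Step 3 — f₀ = ω₀/(2π) = 1.176e+04 Hz.
Step 4 — Series Q: Q = ω₀L/R = 7.388e+04·0.0694/83.6 = 61.33.

(a) f₀ = 1.176e+04 Hz  (b) Q = 61.33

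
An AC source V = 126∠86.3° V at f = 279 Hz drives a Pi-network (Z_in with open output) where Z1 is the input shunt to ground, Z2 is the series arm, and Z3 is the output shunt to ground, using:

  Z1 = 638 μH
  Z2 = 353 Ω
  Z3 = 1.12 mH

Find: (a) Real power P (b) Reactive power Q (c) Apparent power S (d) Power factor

Step 1 — Angular frequency: ω = 2π·f = 2π·279 = 1753 rad/s.
Step 2 — Component impedances:
  Z1: Z = jωL = j·1753·0.000638 = 0 + j1.118 Ω
  Z2: Z = R = 353 Ω
  Z3: Z = jωL = j·1753·0.00112 = 0 + j1.963 Ω
Step 3 — With open output, the series arm Z2 and the output shunt Z3 appear in series to ground: Z2 + Z3 = 353 + j1.963 Ω.
Step 4 — Parallel with input shunt Z1: Z_in = Z1 || (Z2 + Z3) = 0.003543 + j1.118 Ω = 1.118∠89.8° Ω.
Step 5 — Source phasor: V = 126∠86.3° V = 8.131 + j125.7 V.
Step 6 — Current: I = V / Z = 112.4 - j6.914 A = 112.7∠-3.5° A.
Step 7 — Complex power: S = V·I* = 44.97 + j1.42e+04 VA.
Step 8 — Real power: P = Re(S) = 44.97 W.
Step 9 — Reactive power: Q = Im(S) = 1.42e+04 VAR.
Step 10 — Apparent power: |S| = 1.42e+04 VA.
Step 11 — Power factor: PF = P/|S| = 0.003168 (lagging).

(a) P = 44.97 W  (b) Q = 1.42e+04 VAR  (c) S = 1.42e+04 VA  (d) PF = 0.003168 (lagging)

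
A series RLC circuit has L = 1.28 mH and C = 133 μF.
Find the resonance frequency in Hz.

Step 1 — Resonance condition Im(Z)=0 gives ω₀ = 1/√(LC).
Step 2 — ω₀ = 1/√(0.00128·0.000133) = 2424 rad/s.
Step 3 — f₀ = ω₀/(2π) = 385.7 Hz.

f₀ = 385.7 Hz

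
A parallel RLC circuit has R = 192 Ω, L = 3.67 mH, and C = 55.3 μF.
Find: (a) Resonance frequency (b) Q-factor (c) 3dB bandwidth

Step 1 — Resonance: ω₀ = 1/√(LC) = 1/√(0.00367·5.53e-05) = 2220 rad/s.
Step 2 — f₀ = ω₀/(2π) = 353.3 Hz.
Step 3 — Parallel Q: Q = R/(ω₀L) = 192/(2220·0.00367) = 23.57.
Step 4 — Bandwidth: Δω = ω₀/Q = 94.18 rad/s; BW = Δω/(2π) = 14.99 Hz.

(a) f₀ = 353.3 Hz  (b) Q = 23.57  (c) BW = 14.99 Hz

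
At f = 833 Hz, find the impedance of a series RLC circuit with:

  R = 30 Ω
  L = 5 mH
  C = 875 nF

Step 1 — Angular frequency: ω = 2π·f = 2π·833 = 5234 rad/s.
Step 2 — Component impedances:
  R: Z = R = 30 Ω
  L: Z = jωL = j·5234·0.005 = 0 + j26.17 Ω
  C: Z = 1/(jωC) = -j/(ω·C) = 0 - j218.4 Ω
Step 3 — Series combination: Z_total = R + L + C = 30 - j192.2 Ω = 194.5∠-81.1° Ω.

Z = 30 - j192.2 Ω = 194.5∠-81.1° Ω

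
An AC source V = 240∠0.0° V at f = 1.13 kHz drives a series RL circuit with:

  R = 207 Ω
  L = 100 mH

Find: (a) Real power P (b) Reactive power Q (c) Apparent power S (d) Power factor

Step 1 — Angular frequency: ω = 2π·f = 2π·1130 = 7100 rad/s.
Step 2 — Component impedances:
  R: Z = R = 207 Ω
  L: Z = jωL = j·7100·0.1 = 0 + j710 Ω
Step 3 — Series combination: Z_total = R + L = 207 + j710 Ω = 739.6∠73.7° Ω.
Step 4 — Source phasor: V = 240∠0.0° V = 240 V.
Step 5 — Current: I = V / Z = 0.09083 - j0.3115 A = 0.3245∠-73.7° A.
Step 6 — Complex power: S = V·I* = 21.8 + j74.77 VA.
Step 7 — Real power: P = Re(S) = 21.8 W.
Step 8 — Reactive power: Q = Im(S) = 74.77 VAR.
Step 9 — Apparent power: |S| = 77.88 VA.
Step 10 — Power factor: PF = P/|S| = 0.2799 (lagging).

(a) P = 21.8 W  (b) Q = 74.77 VAR  (c) S = 77.88 VA  (d) PF = 0.2799 (lagging)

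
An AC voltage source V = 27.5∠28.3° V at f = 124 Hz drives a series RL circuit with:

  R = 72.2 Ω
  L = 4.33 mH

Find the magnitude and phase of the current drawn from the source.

Step 1 — Angular frequency: ω = 2π·f = 2π·124 = 779.1 rad/s.
Step 2 — Component impedances:
  R: Z = R = 72.2 Ω
  L: Z = jωL = j·779.1·0.00433 = 0 + j3.374 Ω
Step 3 — Series combination: Z_total = R + L = 72.2 + j3.374 Ω = 72.28∠2.7° Ω.
Step 4 — Source phasor: V = 27.5∠28.3° V = 24.21 + j13.04 V.
Step 5 — Ohm's law: I = V / Z_total = (24.21 + j13.04) / (72.2 + j3.374) = 0.3431 + j0.1645 A.
Step 6 — Convert to polar: |I| = 0.3805 A, ∠I = 25.6°.

I = 0.3805∠25.6° A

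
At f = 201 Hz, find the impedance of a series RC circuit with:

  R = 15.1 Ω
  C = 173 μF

Step 1 — Angular frequency: ω = 2π·f = 2π·201 = 1263 rad/s.
Step 2 — Component impedances:
  R: Z = R = 15.1 Ω
  C: Z = 1/(jωC) = -j/(ω·C) = 0 - j4.577 Ω
Step 3 — Series combination: Z_total = R + C = 15.1 - j4.577 Ω = 15.78∠-16.9° Ω.

Z = 15.1 - j4.577 Ω = 15.78∠-16.9° Ω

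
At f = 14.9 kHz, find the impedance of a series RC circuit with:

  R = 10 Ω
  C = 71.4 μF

Step 1 — Angular frequency: ω = 2π·f = 2π·1.49e+04 = 9.362e+04 rad/s.
Step 2 — Component impedances:
  R: Z = R = 10 Ω
  C: Z = 1/(jωC) = -j/(ω·C) = 0 - j0.1496 Ω
Step 3 — Series combination: Z_total = R + C = 10 - j0.1496 Ω = 10∠-0.9° Ω.

Z = 10 - j0.1496 Ω = 10∠-0.9° Ω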